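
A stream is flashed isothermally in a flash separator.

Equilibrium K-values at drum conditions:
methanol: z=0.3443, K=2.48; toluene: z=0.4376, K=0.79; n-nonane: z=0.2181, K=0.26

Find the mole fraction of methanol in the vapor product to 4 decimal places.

Material balance + equilibrium reduce to Σ zᵢ(Kᵢ−1)/(1+V/F(Kᵢ−1)) = 0.
g(0) = ΣzᵢKᵢ − 1 = 0.2563 and g(1) = 1 − Σzᵢ/Kᵢ = -0.5316, so a root lies in (0, 1).
Iterate (Newton) starting at V/F = 0.61:
  V/F = 0.6100: g = -0.13179, g' = -0.6305 → V/F = 0.4010
  V/F = 0.4010: g = -0.01005, g' = -0.5615 → V/F = 0.3831
Converged at V/F = 0.3831.
Compositions from xᵢ = zᵢ/(1+V/F(Kᵢ−1)), yᵢ = Kᵢxᵢ:
  methanol: x = 0.2197, y = 0.5449
  toluene: x = 0.4759, y = 0.3759
  n-nonane: x = 0.3044, y = 0.0791

y_methanol = 0.5449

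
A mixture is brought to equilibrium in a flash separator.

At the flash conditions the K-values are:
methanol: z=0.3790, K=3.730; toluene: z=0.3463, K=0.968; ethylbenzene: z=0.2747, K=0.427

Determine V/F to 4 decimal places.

Rachford–Rice: g(V/F) = Σ zᵢ(Kᵢ−1)/(1+V/F(Kᵢ−1)) = 0.
Feasibility: ΣzᵢKᵢ = 1.8662, Σzᵢ/Kᵢ = 1.1027 — both > 1, two phases present.
Newton iteration, V/F⁰ = 0.59:
  V/F = 0.5900: g = 0.14723, g' = -0.6206 → V/F = 0.8272
  V/F = 0.8272: g = 0.00692, g' = -0.5924 → V/F = 0.8389
Converged at V/F = 0.8389.

V/F = 0.8389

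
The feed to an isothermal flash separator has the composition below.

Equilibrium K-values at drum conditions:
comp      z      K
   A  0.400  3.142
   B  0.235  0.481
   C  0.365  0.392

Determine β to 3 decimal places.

β = 0.417

Material balance + equilibrium reduce to Σ zᵢ(Kᵢ−1)/(1+β(Kᵢ−1)) = 0.
Feasibility: ΣzᵢKᵢ = 1.513, Σzᵢ/Kᵢ = 1.547 — both > 1, two phases present.
Iterate (Newton) starting at β = 0.5:
  β = 0.500: g = -0.0698, g' = -0.822 → β = 0.415
  β = 0.415: g = 0.0013, g' = -0.859 → β = 0.417
Converged at β = 0.417.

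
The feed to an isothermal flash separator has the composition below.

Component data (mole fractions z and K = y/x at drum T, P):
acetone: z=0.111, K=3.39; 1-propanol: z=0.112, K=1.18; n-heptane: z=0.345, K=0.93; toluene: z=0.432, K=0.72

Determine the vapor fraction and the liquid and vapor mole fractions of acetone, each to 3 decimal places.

ψ = 0.370, x_acetone = 0.059, y_acetone = 0.200

Newton–Raphson from ψ = 0.67:
  ψ = 0.670: g = -0.0543, g' = -0.150 → ψ = 0.308
  ψ = 0.308: g = 0.0149, g' = -0.256 → ψ = 0.366
  ψ = 0.366: g = 0.0009, g' = -0.227 → ψ = 0.370
Converged at ψ = 0.370.
Compositions from xᵢ = zᵢ/(1+ψ(Kᵢ−1)), yᵢ = Kᵢxᵢ:
  acetone: x = 0.059, y = 0.200
  1-propanol: x = 0.105, y = 0.124
  n-heptane: x = 0.354, y = 0.329
  toluene: x = 0.482, y = 0.347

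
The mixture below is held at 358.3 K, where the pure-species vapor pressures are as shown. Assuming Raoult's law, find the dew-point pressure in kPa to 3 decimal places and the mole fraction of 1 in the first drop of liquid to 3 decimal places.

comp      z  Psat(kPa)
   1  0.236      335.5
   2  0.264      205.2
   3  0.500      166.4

Pdew = 200.209 kPa, x_1 = 0.141

At the dew point ψ → 1, so Σzᵢ/Kᵢ = 1 with Kᵢ = Pᵢˢᵃᵗ/P ⇒ 1/P = Σzᵢ/Pᵢˢᵃᵗ.
1/P = 0.236/335.5 + 0.264/205.2 + 0.500/166.4 = 0.004995 ⇒ P = 200.209 kPa
xᵢ = zᵢP/Pᵢˢᵃᵗ ⇒ x_1 = 0.236·200.209/335.5 = 0.141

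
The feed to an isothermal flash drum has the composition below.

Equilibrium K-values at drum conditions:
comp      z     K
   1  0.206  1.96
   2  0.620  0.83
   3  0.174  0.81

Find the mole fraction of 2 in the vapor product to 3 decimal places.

Newton–Raphson from β = 0.62:
  β = 0.620: g = -0.0313, g' = -0.105 → β = 0.322
  β = 0.322: g = 0.0044, g' = -0.138 → β = 0.353
  β = 0.353: g = 0.0001, g' = -0.133 → β = 0.354
Converged at β = 0.354.
Compositions from xᵢ = zᵢ/(1+β(Kᵢ−1)), yᵢ = Kᵢxᵢ:
  1: x = 0.154, y = 0.301
  2: x = 0.660, y = 0.548
  3: x = 0.187, y = 0.151

y_2 = 0.548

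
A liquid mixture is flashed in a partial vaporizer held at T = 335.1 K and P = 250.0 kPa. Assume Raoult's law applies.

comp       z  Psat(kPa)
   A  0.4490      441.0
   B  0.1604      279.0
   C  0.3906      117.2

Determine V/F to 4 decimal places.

V/F = 0.4509

Raoult's law: Kᵢ = Pᵢˢᵃᵗ/P = Pᵢˢᵃᵗ/250.0.
  K_A = 441.0/250.0 = 1.764000, K_B = 279.0/250.0 = 1.116000, K_C = 117.2/250.0 = 0.468800
Rachford–Rice: g(V/F) = Σ zᵢ(Kᵢ−1)/(1+V/F(Kᵢ−1)) = 0.
Feasibility: ΣzᵢKᵢ = 1.1542, Σzᵢ/Kᵢ = 1.2315 — both > 1, two phases present.
Iterate (Newton) starting at V/F = 0.5:
  V/F = 0.5000: g = -0.01672, g' = -0.3435 → V/F = 0.4513
  V/F = 0.4513: g = -0.00015, g' = -0.3376 → V/F = 0.4509
Converged at V/F = 0.4509.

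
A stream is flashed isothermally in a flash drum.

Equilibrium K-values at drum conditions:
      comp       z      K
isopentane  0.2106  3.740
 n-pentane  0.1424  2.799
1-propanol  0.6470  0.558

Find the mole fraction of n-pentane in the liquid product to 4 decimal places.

x_n-pentane = 0.0737

Let ψ = V/F and solve Σ zᵢ(Kᵢ−1)/(1+ψ(Kᵢ−1)) = 0.
Feasibility: ΣzᵢKᵢ = 1.5472, Σzᵢ/Kᵢ = 1.2667 — both > 1, two phases present.
Newton–Raphson from ψ = 0.5:
  ψ = 0.5000: g = 0.01124, g' = -0.6175 → ψ = 0.5182
  ψ = 0.5182: g = 0.00011, g' = -0.6061 → ψ = 0.5184
Converged at ψ = 0.5184.
Compositions from xᵢ = zᵢ/(1+ψ(Kᵢ−1)), yᵢ = Kᵢxᵢ:
  isopentane: x = 0.0870, y = 0.3254
  n-pentane: x = 0.0737, y = 0.2062
  1-propanol: x = 0.8393, y = 0.4683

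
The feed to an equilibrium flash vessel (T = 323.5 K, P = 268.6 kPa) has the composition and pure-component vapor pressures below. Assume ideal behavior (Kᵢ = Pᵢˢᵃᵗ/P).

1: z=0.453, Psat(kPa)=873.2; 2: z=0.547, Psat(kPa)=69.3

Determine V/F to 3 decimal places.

V/F = 0.368

Raoult's law: Kᵢ = Pᵢˢᵃᵗ/P = Pᵢˢᵃᵗ/268.6.
  K_1 = 873.2/268.6 = 3.25093, K_2 = 69.3/268.6 = 0.25800
Material balance + equilibrium reduce to Σ zᵢ(Kᵢ−1)/(1+V/F(Kᵢ−1)) = 0.
Check two-phase: ΣzᵢKᵢ = 1.614 > 1 and Σzᵢ/Kᵢ = 2.259 > 1, so g(0) = 0.614 > 0 and g(1) = -1.259 < 0.
Binary case is linear: z₁(K₁−1)(1+V/F(K₂−1)) + z₂(K₂−1)(1+V/F(K₁−1)) = 0
⇒ V/F = [z₁(K₁−1)+z₂(K₂−1)] / [−(K₁−1)(K₂−1)] = 0.6138/1.6702 = 0.368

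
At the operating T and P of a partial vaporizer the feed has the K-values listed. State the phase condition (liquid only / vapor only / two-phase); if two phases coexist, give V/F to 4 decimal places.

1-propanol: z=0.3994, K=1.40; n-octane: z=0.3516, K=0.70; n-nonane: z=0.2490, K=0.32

ΣzᵢKᵢ = 0.8850; Σzᵢ/Kᵢ = 1.5657.
Since ΣzᵢKᵢ < 1 the mixture is below its bubble point — single liquid phase.

liquid only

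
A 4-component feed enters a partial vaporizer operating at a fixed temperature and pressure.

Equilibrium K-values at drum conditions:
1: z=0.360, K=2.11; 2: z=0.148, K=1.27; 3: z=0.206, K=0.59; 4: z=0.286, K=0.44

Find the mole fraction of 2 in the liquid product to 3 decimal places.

Let ψ = V/F and solve Σ zᵢ(Kᵢ−1)/(1+ψ(Kᵢ−1)) = 0.
Check two-phase: ΣzᵢKᵢ = 1.195 > 1 and Σzᵢ/Kᵢ = 1.286 > 1, so g(0) = 0.195 > 0 and g(1) = -0.286 < 0.
Newton–Raphson from ψ = 0.5:
  ψ = 0.500: g = -0.0365, g' = -0.420 → ψ = 0.413
Converged at ψ = 0.413.
Compositions from xᵢ = zᵢ/(1+ψ(Kᵢ−1)), yᵢ = Kᵢxᵢ:
  1: x = 0.247, y = 0.521
  2: x = 0.133, y = 0.169
  3: x = 0.248, y = 0.146
  4: x = 0.372, y = 0.164

x_2 = 0.133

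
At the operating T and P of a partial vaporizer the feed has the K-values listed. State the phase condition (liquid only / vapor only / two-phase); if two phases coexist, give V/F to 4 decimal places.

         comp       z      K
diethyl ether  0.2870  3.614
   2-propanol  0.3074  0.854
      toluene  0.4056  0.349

two-phase, V/F = 0.3530

ΣzᵢKᵢ = 1.4413; Σzᵢ/Kᵢ = 1.6015.
Both exceed 1, so a two-phase solution exists.
Newton iteration, ψ⁰ = 0.68:
  ψ = 0.6800: g = -0.25350, g' = -0.8157 → ψ = 0.3692
  ψ = 0.3692: g = -0.01327, g' = -0.8130 → ψ = 0.3529
  ψ = 0.3529: g = 0.00012, g' = -0.8276 → ψ = 0.3530
Converged at ψ = 0.3530.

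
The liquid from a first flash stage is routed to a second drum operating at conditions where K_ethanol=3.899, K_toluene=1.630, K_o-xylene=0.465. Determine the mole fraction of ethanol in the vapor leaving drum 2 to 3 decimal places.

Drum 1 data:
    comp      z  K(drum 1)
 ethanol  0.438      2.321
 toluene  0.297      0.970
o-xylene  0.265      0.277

Drum 1:
Iterate (Newton) starting at ψ₁ = 0.5:
  ψ₁ = 0.500: g = 0.0393, g' = -0.617 → ψ₁ = 0.564
  ψ₁ = 0.564: g = -0.0008, g' = -0.646 → ψ₁ = 0.562
Converged at ψ₁ = 0.562.
Drum-1 compositions:
  ethanol: x = 0.251, y = 0.583
  toluene: x = 0.302, y = 0.293
  o-xylene: x = 0.447, y = 0.124
Drum-2 feed = drum-1 liquid: z₂ = (0.2513, 0.3021, 0.4466).
Drum 2:
Material balance + equilibrium reduce to Σ zᵢ(Kᵢ−1)/(1+ψ₂(Kᵢ−1)) = 0.
g(0) = ΣzᵢKᵢ − 1 = 0.680 and g(1) = 1 − Σzᵢ/Kᵢ = -0.210, so a root lies in (0, 1).
Iterate (Newton) starting at ψ₂ = 0.41:
  ψ₂ = 0.410: g = 0.1780, g' = -0.726 → ψ₂ = 0.655
  ψ₂ = 0.655: g = 0.0181, g' = -0.614 → ψ₂ = 0.685
Converged at ψ₂ = 0.685.
  ethanol: x = 0.084, y = 0.328
  toluene: x = 0.211, y = 0.344
  o-xylene: x = 0.705, y = 0.328

y_ethanol (drum 2) = 0.328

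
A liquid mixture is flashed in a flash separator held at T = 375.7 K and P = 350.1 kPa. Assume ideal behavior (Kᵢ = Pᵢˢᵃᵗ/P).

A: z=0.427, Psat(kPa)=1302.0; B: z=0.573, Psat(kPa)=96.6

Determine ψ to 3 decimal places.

ψ = 0.379

Raoult's law: Kᵢ = Pᵢˢᵃᵗ/P = Pᵢˢᵃᵗ/350.1.
  K_A = 1302.0/350.1 = 3.71894, K_B = 96.6/350.1 = 0.27592
Rachford–Rice: g(ψ) = Σ zᵢ(Kᵢ−1)/(1+ψ(Kᵢ−1)) = 0.
g(0) = ΣzᵢKᵢ − 1 = 0.746 and g(1) = 1 − Σzᵢ/Kᵢ = -1.191, so a root lies in (0, 1).
Binary case is linear: z₁(K₁−1)(1+ψ(K₂−1)) + z₂(K₂−1)(1+ψ(K₁−1)) = 0
⇒ ψ = [z₁(K₁−1)+z₂(K₂−1)] / [−(K₁−1)(K₂−1)] = 0.7461/1.9687 = 0.379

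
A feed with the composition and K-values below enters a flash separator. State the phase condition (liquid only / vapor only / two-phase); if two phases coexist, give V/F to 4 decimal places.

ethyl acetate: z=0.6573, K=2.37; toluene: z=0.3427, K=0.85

ΣzᵢKᵢ = 1.8491; Σzᵢ/Kᵢ = 0.6805.
Since Σzᵢ/Kᵢ < 1 the mixture is above its dew point — single vapor phase.

vapor only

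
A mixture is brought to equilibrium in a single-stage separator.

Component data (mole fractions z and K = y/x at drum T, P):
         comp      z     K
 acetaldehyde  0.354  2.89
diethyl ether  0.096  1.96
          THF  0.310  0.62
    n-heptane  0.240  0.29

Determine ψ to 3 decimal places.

Let ψ = V/F and solve Σ zᵢ(Kᵢ−1)/(1+ψ(Kᵢ−1)) = 0.
g(0) = ΣzᵢKᵢ − 1 = 0.473 and g(1) = 1 − Σzᵢ/Kᵢ = -0.499, so a root lies in (0, 1).
Iterate (Newton) starting at ψ = 0.5:
  ψ = 0.500: g = -0.0034, g' = -0.734 → ψ = 0.495
Converged at ψ = 0.495.

ψ = 0.495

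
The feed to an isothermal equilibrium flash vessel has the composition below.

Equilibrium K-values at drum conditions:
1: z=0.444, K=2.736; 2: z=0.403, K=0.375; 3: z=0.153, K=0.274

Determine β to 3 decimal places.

β = 0.359

Newton iteration, β⁰ = 0.47:
  β = 0.470: g = -0.1008, g' = -0.907 → β = 0.359
Converged at β = 0.359.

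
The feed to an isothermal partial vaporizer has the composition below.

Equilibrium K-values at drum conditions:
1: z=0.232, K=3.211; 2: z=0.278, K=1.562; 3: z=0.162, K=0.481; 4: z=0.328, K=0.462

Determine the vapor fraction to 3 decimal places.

Material balance + equilibrium reduce to Σ zᵢ(Kᵢ−1)/(1+ψ(Kᵢ−1)) = 0.
Feasibility: ΣzᵢKᵢ = 1.409, Σzᵢ/Kᵢ = 1.297 — both > 1, two phases present.
Iterate (Newton) starting at ψ = 0.61:
  ψ = 0.610: g = -0.0509, g' = -0.558 → ψ = 0.519
Converged at ψ = 0.519.

ψ = 0.519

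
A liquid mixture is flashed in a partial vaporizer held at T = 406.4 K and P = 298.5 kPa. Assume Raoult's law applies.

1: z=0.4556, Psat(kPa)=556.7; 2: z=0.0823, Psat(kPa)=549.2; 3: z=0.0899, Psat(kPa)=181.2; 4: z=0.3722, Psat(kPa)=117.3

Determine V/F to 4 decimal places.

Raoult's law: Kᵢ = Pᵢˢᵃᵗ/P = Pᵢˢᵃᵗ/298.5.
  K_1 = 556.7/298.5 = 1.864992, K_2 = 549.2/298.5 = 1.839866, K_3 = 181.2/298.5 = 0.607035, K_4 = 117.3/298.5 = 0.392965
Rachford–Rice: g(V/F) = Σ zᵢ(Kᵢ−1)/(1+V/F(Kᵢ−1)) = 0.
Check two-phase: ΣzᵢKᵢ = 1.2019 > 1 and Σzᵢ/Kᵢ = 1.3843 > 1, so g(0) = 0.2019 > 0 and g(1) = -0.3843 < 0.
Newton iteration, V/F⁰ = 0.5:
  V/F = 0.5000: g = -0.04458, g' = -0.4992 → V/F = 0.4107
  V/F = 0.4107: g = -0.00091, g' = -0.4808 → V/F = 0.4088
Converged at V/F = 0.4088.

V/F = 0.4088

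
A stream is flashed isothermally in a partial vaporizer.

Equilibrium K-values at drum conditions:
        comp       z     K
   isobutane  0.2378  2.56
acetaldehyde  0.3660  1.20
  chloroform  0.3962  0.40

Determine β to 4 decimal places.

β = 0.3654

Let β = V/F and solve Σ zᵢ(Kᵢ−1)/(1+β(Kᵢ−1)) = 0.
Feasibility: ΣzᵢKᵢ = 1.2064, Σzᵢ/Kᵢ = 1.3884 — both > 1, two phases present.
Newton iteration, β⁰ = 0.5:
  β = 0.5000: g = -0.06465, g' = -0.4858 → β = 0.3669
  β = 0.3669: g = -0.00072, g' = -0.4813 → β = 0.3654
Converged at β = 0.3654.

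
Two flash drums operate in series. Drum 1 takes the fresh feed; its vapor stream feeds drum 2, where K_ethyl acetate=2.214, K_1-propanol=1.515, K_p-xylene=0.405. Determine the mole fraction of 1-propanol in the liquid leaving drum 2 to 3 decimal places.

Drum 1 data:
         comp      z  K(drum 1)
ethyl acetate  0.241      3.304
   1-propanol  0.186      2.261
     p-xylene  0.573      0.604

Drum 1:
Let ψ₁ = V/F and solve Σ zᵢ(Kᵢ−1)/(1+ψ₁(Kᵢ−1)) = 0.
Feasibility: ΣzᵢKᵢ = 1.563, Σzᵢ/Kᵢ = 1.104 — both > 1, two phases present.
Newton–Raphson from ψ₁ = 0.5:
  ψ₁ = 0.500: g = 0.1189, g' = -0.527 → ψ₁ = 0.726
  ψ₁ = 0.726: g = 0.0119, g' = -0.437 → ψ₁ = 0.753
Converged at ψ₁ = 0.753.
Drum-1 compositions:
  ethyl acetate: x = 0.088, y = 0.291
  1-propanol: x = 0.095, y = 0.216
  p-xylene: x = 0.816, y = 0.493
Drum-2 feed = drum-1 vapor: z₂ = (0.2911, 0.2157, 0.4932).
Drum 2:
Let ψ₂ = V/F and solve Σ zᵢ(Kᵢ−1)/(1+ψ₂(Kᵢ−1)) = 0.
Feasibility: ΣzᵢKᵢ = 1.171, Σzᵢ/Kᵢ = 1.492 — both > 1, two phases present.
Newton–Raphson from ψ₂ = 0.45:
  ψ₂ = 0.450: g = -0.0820, g' = -0.543 → ψ₂ = 0.299
  ψ₂ = 0.299: g = -0.0013, g' = -0.532 → ψ₂ = 0.296
Converged at ψ₂ = 0.296.
  ethyl acetate: x = 0.214, y = 0.474
  1-propanol: x = 0.187, y = 0.284
  p-xylene: x = 0.599, y = 0.243

x_1-propanol (drum 2) = 0.187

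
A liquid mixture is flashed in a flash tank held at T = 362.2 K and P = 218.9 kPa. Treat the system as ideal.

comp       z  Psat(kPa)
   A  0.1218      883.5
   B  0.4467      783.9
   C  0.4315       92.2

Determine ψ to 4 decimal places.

Raoult's law: Kᵢ = Pᵢˢᵃᵗ/P = Pᵢˢᵃᵗ/218.9.
  K_A = 883.5/218.9 = 4.036090, K_B = 783.9/218.9 = 3.581087, K_C = 92.2/218.9 = 0.421197
Material balance + equilibrium reduce to Σ zᵢ(Kᵢ−1)/(1+ψ(Kᵢ−1)) = 0.
Feasibility: ΣzᵢKᵢ = 2.2730, Σzᵢ/Kᵢ = 1.1794 — both > 1, two phases present.
Newton–Raphson from ψ = 0.45:
  ψ = 0.4500: g = 0.35198, g' = -1.1018 → ψ = 0.7695
  ψ = 0.7695: g = 0.04666, g' = -0.9046 → ψ = 0.8210
  ψ = 0.8210: g = -0.00041, g' = -0.9228 → ψ = 0.8206
Converged at ψ = 0.8206.

ψ = 0.8206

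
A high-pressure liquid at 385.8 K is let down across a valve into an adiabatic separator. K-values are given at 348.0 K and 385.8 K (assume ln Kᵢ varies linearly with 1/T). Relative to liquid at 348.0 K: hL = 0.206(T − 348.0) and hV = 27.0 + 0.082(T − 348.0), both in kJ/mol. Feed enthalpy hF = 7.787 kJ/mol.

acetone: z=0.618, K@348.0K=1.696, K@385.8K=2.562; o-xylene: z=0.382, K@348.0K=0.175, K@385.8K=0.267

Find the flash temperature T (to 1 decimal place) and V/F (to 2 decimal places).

Adiabatic flash: solve Rachford–Rice at each trial T, then check hF = ψ·hV(T) + (1−ψ)·hL(T).
  T = 348.0 K: K = (1.696, 0.175), RR gives ψ = 0.200, H_out = 5.406 kJ/mol
  T = 385.8 K: K = (2.562, 0.267), RR gives ψ = 0.599, H_out = 21.142 kJ/mol
  T = 366.9 K: K = (2.107, 0.219), RR gives ψ = 0.446, H_out = 14.882 kJ/mol
  T = 357.4 K: K = (1.895, 0.196), RR gives ψ = 0.342, H_out = 10.763 kJ/mol
  T = 352.7 K: K = (1.794, 0.185), RR gives ψ = 0.277, H_out = 8.297 kJ/mol
  T = 350.4 K: K = (1.746, 0.180), RR gives ψ = 0.242, H_out = 6.945 kJ/mol
Linear interpolation between T = 350.4 (H_out = 6.945) and T = 352.7 (H_out = 8.297) on hF = 7.787 gives T ≈ 351.8 K, at which ψ = 0.26.

T = 351.8 K, V/F = 0.26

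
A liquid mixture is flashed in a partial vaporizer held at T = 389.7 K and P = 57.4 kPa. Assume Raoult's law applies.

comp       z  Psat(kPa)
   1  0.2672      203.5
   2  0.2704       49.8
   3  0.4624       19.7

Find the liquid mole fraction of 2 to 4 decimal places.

Raoult's law: Kᵢ = Pᵢˢᵃᵗ/P = Pᵢˢᵃᵗ/57.4.
  K_1 = 203.5/57.4 = 3.545296, K_2 = 49.8/57.4 = 0.867596, K_3 = 19.7/57.4 = 0.343206
Let β = V/F and solve Σ zᵢ(Kᵢ−1)/(1+β(Kᵢ−1)) = 0.
g(0) = ΣzᵢKᵢ − 1 = 0.3406 and g(1) = 1 − Σzᵢ/Kᵢ = -0.7343, so a root lies in (0, 1).
Newton iteration, β⁰ = 0.5:
  β = 0.5000: g = -0.19129, g' = -0.7828 → β = 0.2556
  β = 0.2556: g = 0.00997, g' = -0.9285 → β = 0.2664
  β = 0.2664: g = 0.00008, g' = -0.9129 → β = 0.2665
Converged at β = 0.2665.
Compositions from xᵢ = zᵢ/(1+β(Kᵢ−1)), yᵢ = Kᵢxᵢ:
  1: x = 0.1592, y = 0.5645
  2: x = 0.2803, y = 0.2432
  3: x = 0.5605, y = 0.1924

x_2 = 0.2803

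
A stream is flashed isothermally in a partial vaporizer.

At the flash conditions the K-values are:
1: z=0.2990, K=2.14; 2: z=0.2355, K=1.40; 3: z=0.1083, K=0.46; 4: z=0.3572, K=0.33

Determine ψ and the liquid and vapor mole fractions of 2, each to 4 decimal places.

Material balance + equilibrium reduce to Σ zᵢ(Kᵢ−1)/(1+ψ(Kᵢ−1)) = 0.
Feasibility: ΣzᵢKᵢ = 1.1373, Σzᵢ/Kᵢ = 1.6258 — both > 1, two phases present.
Iterate (Newton) starting at ψ = 0.41:
  ψ = 0.4100: g = -0.09186, g' = -0.5652 → ψ = 0.2475
  ψ = 0.2475: g = -0.00282, g' = -0.5401 → ψ = 0.2422
Converged at ψ = 0.2422.
Compositions from xᵢ = zᵢ/(1+ψ(Kᵢ−1)), yᵢ = Kᵢxᵢ:
  1: x = 0.2343, y = 0.5014
  2: x = 0.2147, y = 0.3006
  3: x = 0.1246, y = 0.0573
  4: x = 0.4264, y = 0.1407

ψ = 0.2422, x_2 = 0.2147, y_2 = 0.3006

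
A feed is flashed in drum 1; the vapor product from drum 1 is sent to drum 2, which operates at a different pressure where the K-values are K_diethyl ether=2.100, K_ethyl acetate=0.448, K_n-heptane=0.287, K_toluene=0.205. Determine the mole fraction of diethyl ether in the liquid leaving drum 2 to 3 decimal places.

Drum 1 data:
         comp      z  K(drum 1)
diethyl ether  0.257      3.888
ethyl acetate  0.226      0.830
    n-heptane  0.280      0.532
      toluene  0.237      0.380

Drum 1:
Rachford–Rice: g(ψ₁) = Σ zᵢ(Kᵢ−1)/(1+ψ₁(Kᵢ−1)) = 0.
Check two-phase: ΣzᵢKᵢ = 1.426 > 1 and Σzᵢ/Kᵢ = 1.488 > 1, so g(0) = 0.426 > 0 and g(1) = -0.488 < 0.
Iterate (Newton) starting at ψ₁ = 0.5:
  ψ₁ = 0.500: g = -0.1223, g' = -0.663 → ψ₁ = 0.315
  ψ₁ = 0.315: g = 0.0115, g' = -0.820 → ψ₁ = 0.329
  ψ₁ = 0.329: g = 0.0001, g' = -0.800 → ψ₁ = 0.330
Converged at ψ₁ = 0.330.
Drum-1 compositions:
  diethyl ether: x = 0.132, y = 0.512
  ethyl acetate: x = 0.239, y = 0.199
  n-heptane: x = 0.331, y = 0.176
  toluene: x = 0.298, y = 0.113
Drum-2 feed = drum-1 vapor: z₂ = (0.5120, 0.1987, 0.1761, 0.1132).
Drum 2:
Material balance + equilibrium reduce to Σ zᵢ(Kᵢ−1)/(1+ψ₂(Kᵢ−1)) = 0.
g(0) = ΣzᵢKᵢ − 1 = 0.238 and g(1) = 1 − Σzᵢ/Kᵢ = -0.853, so a root lies in (0, 1).
Newton iteration, ψ₂⁰ = 0.5:
  ψ₂ = 0.500: g = -0.1326, g' = -0.787 → ψ₂ = 0.331
  ψ₂ = 0.331: g = -0.0081, g' = -0.709 → ψ₂ = 0.320
Converged at ψ₂ = 0.320.
  diethyl ether: x = 0.379, y = 0.795
  ethyl acetate: x = 0.241, y = 0.108
  n-heptane: x = 0.228, y = 0.065
  toluene: x = 0.152, y = 0.031

x_diethyl ether (drum 2) = 0.379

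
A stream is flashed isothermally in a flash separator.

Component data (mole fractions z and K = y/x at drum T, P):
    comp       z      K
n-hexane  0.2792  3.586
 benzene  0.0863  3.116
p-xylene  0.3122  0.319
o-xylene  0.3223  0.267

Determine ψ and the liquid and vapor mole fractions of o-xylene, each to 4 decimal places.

Let ψ = V/F and solve Σ zᵢ(Kᵢ−1)/(1+ψ(Kᵢ−1)) = 0.
g(0) = ΣzᵢKᵢ − 1 = 0.4558 and g(1) = 1 − Σzᵢ/Kᵢ = -1.2914, so a root lies in (0, 1).
Iterate (Newton) starting at ψ = 0.5:
  ψ = 0.5000: g = -0.29169, g' = -1.2107 → ψ = 0.2591
  ψ = 0.2591: g = 0.00052, g' = -1.3080 → ψ = 0.2595
Converged at ψ = 0.2595.
Compositions from xᵢ = zᵢ/(1+ψ(Kᵢ−1)), yᵢ = Kᵢxᵢ:
  n-hexane: x = 0.1671, y = 0.5992
  benzene: x = 0.0557, y = 0.1736
  p-xylene: x = 0.3792, y = 0.1210
  o-xylene: x = 0.3980, y = 0.1063

ψ = 0.2595, x_o-xylene = 0.3980, y_o-xylene = 0.1063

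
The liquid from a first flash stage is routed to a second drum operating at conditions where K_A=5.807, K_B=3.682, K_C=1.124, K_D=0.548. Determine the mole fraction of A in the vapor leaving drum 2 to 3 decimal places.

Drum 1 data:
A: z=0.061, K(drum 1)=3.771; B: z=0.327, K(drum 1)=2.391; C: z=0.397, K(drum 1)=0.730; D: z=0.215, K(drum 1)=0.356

y_A (drum 2) = 0.029

Drum 1:
Let ψ₁ = V/F and solve Σ zᵢ(Kᵢ−1)/(1+ψ₁(Kᵢ−1)) = 0.
g(0) = ΣzᵢKᵢ − 1 = 0.378 and g(1) = 1 − Σzᵢ/Kᵢ = -0.301, so a root lies in (0, 1).
Newton–Raphson from ψ₁ = 0.6:
  ψ₁ = 0.600: g = -0.0421, g' = -0.532 → ψ₁ = 0.521
Converged at ψ₁ = 0.521.
Drum-1 compositions:
  A: x = 0.025, y = 0.094
  B: x = 0.190, y = 0.453
  C: x = 0.462, y = 0.337
  D: x = 0.323, y = 0.115
Drum-2 feed = drum-1 liquid: z₂ = (0.0250, 0.1897, 0.4619, 0.3234).
Drum 2:
Material balance + equilibrium reduce to Σ zᵢ(Kᵢ−1)/(1+ψ₂(Kᵢ−1)) = 0.
g(0) = ΣzᵢKᵢ − 1 = 0.540 and g(1) = 1 − Σzᵢ/Kᵢ = -0.057, so a root lies in (0, 1).
Newton–Raphson from ψ₂ = 0.35:
  ψ₂ = 0.350: g = 0.1884, g' = -0.543 → ψ₂ = 0.697
  ψ₂ = 0.697: g = 0.0442, g' = -0.343 → ψ₂ = 0.826
  ψ₂ = 0.826: g = 0.0011, g' = -0.329 → ψ₂ = 0.829
Converged at ψ₂ = 0.829.
  A: x = 0.005, y = 0.029
  B: x = 0.059, y = 0.217
  C: x = 0.419, y = 0.471
  D: x = 0.517, y = 0.283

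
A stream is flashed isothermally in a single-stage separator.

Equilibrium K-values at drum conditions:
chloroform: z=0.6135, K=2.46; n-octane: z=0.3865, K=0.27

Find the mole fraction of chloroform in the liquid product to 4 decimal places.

Material balance + equilibrium reduce to Σ zᵢ(Kᵢ−1)/(1+β(Kᵢ−1)) = 0.
Check two-phase: ΣzᵢKᵢ = 1.6136 > 1 and Σzᵢ/Kᵢ = 1.6809 > 1, so g(0) = 0.6136 > 0 and g(1) = -0.6809 < 0.
Iterate (Newton) starting at β = 0.5:
  β = 0.5000: g = 0.07343, g' = -0.9477 → β = 0.5775
  β = 0.5775: g = -0.00179, g' = -1.0005 → β = 0.5757
Converged at β = 0.5757.
Compositions from xᵢ = zᵢ/(1+β(Kᵢ−1)), yᵢ = Kᵢxᵢ:
  chloroform: x = 0.3333, y = 0.8200
  n-octane: x = 0.6667, y = 0.1800

x_chloroform = 0.3333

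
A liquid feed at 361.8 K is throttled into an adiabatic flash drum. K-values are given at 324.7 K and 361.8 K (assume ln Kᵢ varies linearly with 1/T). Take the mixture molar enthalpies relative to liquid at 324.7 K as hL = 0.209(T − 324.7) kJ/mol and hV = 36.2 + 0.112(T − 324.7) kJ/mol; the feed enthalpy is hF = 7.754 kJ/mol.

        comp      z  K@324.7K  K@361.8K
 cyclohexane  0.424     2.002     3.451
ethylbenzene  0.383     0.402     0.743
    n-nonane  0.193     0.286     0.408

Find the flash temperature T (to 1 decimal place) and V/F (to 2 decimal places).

T = 329.0 K, V/F = 0.19

Adiabatic flash: solve Rachford–Rice at each trial T, then check hF = ψ·hV(T) + (1−ψ)·hL(T).
  T = 324.7 K: K = (2.002, 0.402, 0.286), RR gives ψ = 0.091, H_out = 3.280 kJ/mol
  T = 361.8 K: K = (3.451, 0.743, 0.408), RR gives ψ = 0.817, H_out = 34.403 kJ/mol
  T = 343.2 K: K = (2.665, 0.555, 0.345), RR gives ψ = 0.467, H_out = 19.932 kJ/mol
  T = 333.9 K: K = (2.317, 0.474, 0.315), RR gives ψ = 0.292, H_out = 12.238 kJ/mol
  T = 329.3 K: K = (2.156, 0.437, 0.300), RR gives ψ = 0.197, H_out = 8.011 kJ/mol
  T = 327.0 K: K = (2.078, 0.419, 0.293), RR gives ψ = 0.146, H_out = 5.723 kJ/mol
Linear interpolation between T = 327.0 (H_out = 5.723) and T = 329.3 (H_out = 8.011) on hF = 7.754 gives T ≈ 329.0 K, at which ψ = 0.19.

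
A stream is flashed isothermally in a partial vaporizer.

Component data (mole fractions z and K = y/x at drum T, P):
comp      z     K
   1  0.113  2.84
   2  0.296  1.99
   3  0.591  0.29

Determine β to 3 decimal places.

β = 0.089

Let β = V/F and solve Σ zᵢ(Kᵢ−1)/(1+β(Kᵢ−1)) = 0.
Check two-phase: ΣzᵢKᵢ = 1.081 > 1 and Σzᵢ/Kᵢ = 2.226 > 1, so g(0) = 0.081 > 0 and g(1) = -1.226 < 0.
Newton iteration, β⁰ = 0.5:
  β = 0.500: g = -0.3463, g' = -0.950 → β = 0.135
  β = 0.135: g = -0.0394, g' = -0.835 → β = 0.088
  β = 0.088: g = 0.0007, g' = -0.868 → β = 0.089
Converged at β = 0.089.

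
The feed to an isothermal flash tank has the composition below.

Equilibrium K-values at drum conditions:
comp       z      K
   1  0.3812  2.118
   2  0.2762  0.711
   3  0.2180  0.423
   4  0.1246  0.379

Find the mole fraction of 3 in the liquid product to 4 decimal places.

Material balance + equilibrium reduce to Σ zᵢ(Kᵢ−1)/(1+V/F(Kᵢ−1)) = 0.
g(0) = ΣzᵢKᵢ − 1 = 0.1432 and g(1) = 1 − Σzᵢ/Kᵢ = -0.4126, so a root lies in (0, 1).
Newton–Raphson from V/F = 0.5:
  V/F = 0.5000: g = -0.10895, g' = -0.4720 → V/F = 0.2692
  V/F = 0.2692: g = -0.00078, g' = -0.4796 → V/F = 0.2675
Converged at V/F = 0.2675.
Compositions from xᵢ = zᵢ/(1+V/F(Kᵢ−1)), yᵢ = Kᵢxᵢ:
  1: x = 0.2934, y = 0.6215
  2: x = 0.2993, y = 0.2128
  3: x = 0.2578, y = 0.1090
  4: x = 0.1494, y = 0.0566

x_3 = 0.2578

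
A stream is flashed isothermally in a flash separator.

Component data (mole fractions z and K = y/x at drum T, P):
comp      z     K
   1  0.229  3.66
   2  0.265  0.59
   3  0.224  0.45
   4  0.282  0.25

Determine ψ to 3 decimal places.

Iterate (Newton) starting at ψ = 0.5:
  ψ = 0.500: g = -0.3836, g' = -0.904 → ψ = 0.076
  ψ = 0.076: g = 0.0422, g' = -1.422 → ψ = 0.105
  ψ = 0.105: g = 0.0019, g' = -1.301 → ψ = 0.107
Converged at ψ = 0.107.

ψ = 0.107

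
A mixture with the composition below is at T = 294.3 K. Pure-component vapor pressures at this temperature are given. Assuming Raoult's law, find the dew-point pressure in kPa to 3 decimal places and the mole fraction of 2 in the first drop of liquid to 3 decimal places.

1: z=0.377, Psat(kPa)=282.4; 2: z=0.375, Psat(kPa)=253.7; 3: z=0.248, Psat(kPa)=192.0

Pdew = 243.619 kPa, x_2 = 0.360

At the dew point ψ → 1, so Σzᵢ/Kᵢ = 1 with Kᵢ = Pᵢˢᵃᵗ/P ⇒ 1/P = Σzᵢ/Pᵢˢᵃᵗ.
1/P = 0.377/282.4 + 0.375/253.7 + 0.248/192.0 = 0.004105 ⇒ P = 243.619 kPa
xᵢ = zᵢP/Pᵢˢᵃᵗ ⇒ x_2 = 0.375·243.619/253.7 = 0.360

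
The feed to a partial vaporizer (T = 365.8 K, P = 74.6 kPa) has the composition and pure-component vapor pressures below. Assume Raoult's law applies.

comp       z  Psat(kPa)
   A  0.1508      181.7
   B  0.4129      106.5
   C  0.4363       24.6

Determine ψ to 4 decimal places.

ψ = 0.1867

Raoult's law: Kᵢ = Pᵢˢᵃᵗ/P = Pᵢˢᵃᵗ/74.6.
  K_A = 181.7/74.6 = 2.435657, K_B = 106.5/74.6 = 1.427614, K_C = 24.6/74.6 = 0.329759
Material balance + equilibrium reduce to Σ zᵢ(Kᵢ−1)/(1+ψ(Kᵢ−1)) = 0.
g(0) = ΣzᵢKᵢ − 1 = 0.1006 and g(1) = 1 − Σzᵢ/Kᵢ = -0.6742, so a root lies in (0, 1).
Newton–Raphson from ψ = 0.36:
  ψ = 0.3600: g = -0.08969, g' = -0.5323 → ψ = 0.1915
  ψ = 0.1915: g = -0.00248, g' = -0.5137 → ψ = 0.1867
Converged at ψ = 0.1867.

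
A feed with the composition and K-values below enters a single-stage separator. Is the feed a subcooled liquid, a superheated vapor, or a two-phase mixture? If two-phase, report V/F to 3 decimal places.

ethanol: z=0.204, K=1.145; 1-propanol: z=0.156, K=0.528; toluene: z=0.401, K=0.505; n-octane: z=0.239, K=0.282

subcooled liquid

ΣzᵢKᵢ = 0.586; Σzᵢ/Kᵢ = 2.115.
Since ΣzᵢKᵢ < 1 the mixture is below its bubble point — single liquid phase.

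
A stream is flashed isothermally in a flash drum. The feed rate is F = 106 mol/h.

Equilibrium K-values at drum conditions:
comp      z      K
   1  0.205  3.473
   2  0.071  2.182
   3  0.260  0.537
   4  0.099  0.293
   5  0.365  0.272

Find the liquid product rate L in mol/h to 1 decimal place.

L = 96.0 mol/h

Newton–Raphson from ψ = 0.47:
  ψ = 0.470: g = -0.3742, g' = -0.958 → ψ = 0.079
  ψ = 0.079: g = 0.0192, g' = -1.292 → ψ = 0.094
  ψ = 0.094: g = 0.0004, g' = -1.245 → ψ = 0.095
Converged at ψ = 0.095.
Then V = ψ·F = 0.0946·106 = 10.0 mol/h and L = F − V = 96.0 mol/h.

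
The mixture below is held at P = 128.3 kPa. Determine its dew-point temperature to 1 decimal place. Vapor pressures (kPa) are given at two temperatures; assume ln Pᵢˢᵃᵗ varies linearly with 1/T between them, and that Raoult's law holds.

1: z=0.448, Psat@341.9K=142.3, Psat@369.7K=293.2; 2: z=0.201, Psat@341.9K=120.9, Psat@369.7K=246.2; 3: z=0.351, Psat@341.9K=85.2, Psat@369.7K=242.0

T = 346.0 K

Dew-point temperature: Σzᵢ·P/Pᵢˢᵃᵗ(T) = 1. Interpolate ln Pᵢˢᵃᵗ = aᵢ + bᵢ/T.
  T = 341.9 K: ΣzᵢP/Pᵢˢᵃᵗ = 1.1458
  T = 369.7 K: ΣzᵢP/Pᵢˢᵃᵗ = 0.4869
  T = 355.8 K: ΣzᵢP/Pᵢˢᵃᵗ = 0.7322
  T = 348.9 K: ΣzᵢP/Pᵢˢᵃᵗ = 0.9096
  T = 345.4 K: ΣzᵢP/Pᵢˢᵃᵗ = 1.0194
  T = 347.1 K: ΣzᵢP/Pᵢˢᵃᵗ = 0.9642
Interpolating between 345.4 K and 347.1 K gives T ≈ 346.0 K.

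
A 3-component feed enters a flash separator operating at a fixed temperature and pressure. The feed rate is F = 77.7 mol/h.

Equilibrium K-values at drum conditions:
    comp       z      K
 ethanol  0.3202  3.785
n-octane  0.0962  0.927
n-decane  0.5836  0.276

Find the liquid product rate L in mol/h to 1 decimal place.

Material balance + equilibrium reduce to Σ zᵢ(Kᵢ−1)/(1+V/F(Kᵢ−1)) = 0.
g(0) = ΣzᵢKᵢ − 1 = 0.4622 and g(1) = 1 − Σzᵢ/Kᵢ = -1.3029, so a root lies in (0, 1).
Iterate (Newton) starting at V/F = 0.5:
  V/F = 0.5000: g = -0.29683, g' = -1.1860 → V/F = 0.2497
  V/F = 0.2497: g = 0.00304, g' = -1.3203 → V/F = 0.2520
Converged at V/F = 0.2520.
Then V = V/F·F = 0.2520·77.7 = 19.6 mol/h and L = F − V = 58.1 mol/h.

L = 58.1 mol/h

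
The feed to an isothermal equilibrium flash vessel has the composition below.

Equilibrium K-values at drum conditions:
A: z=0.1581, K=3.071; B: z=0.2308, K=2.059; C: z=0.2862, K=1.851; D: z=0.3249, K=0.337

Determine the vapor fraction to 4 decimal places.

Newton–Raphson from ψ = 0.5:
  ψ = 0.5000: g = 0.16929, g' = -0.6959 → ψ = 0.7433
  ψ = 0.7433: g = -0.00980, g' = -0.8191 → ψ = 0.7313
  ψ = 0.7313: g = -0.00008, g' = -0.8064 → ψ = 0.7312
Converged at ψ = 0.7312.

ψ = 0.7312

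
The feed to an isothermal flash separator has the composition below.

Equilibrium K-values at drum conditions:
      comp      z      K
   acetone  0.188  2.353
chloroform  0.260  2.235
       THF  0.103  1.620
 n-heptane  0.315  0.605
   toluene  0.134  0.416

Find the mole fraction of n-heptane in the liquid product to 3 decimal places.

x_n-heptane = 0.459

Rachford–Rice: g(ψ) = Σ zᵢ(Kᵢ−1)/(1+ψ(Kᵢ−1)) = 0.
Feasibility: ΣzᵢKᵢ = 1.437, Σzᵢ/Kᵢ = 1.103 — both > 1, two phases present.
Newton iteration, ψ⁰ = 0.53:
  ψ = 0.530: g = 0.1196, g' = -0.458 → ψ = 0.791
  ψ = 0.791: g = 0.0018, g' = -0.461 → ψ = 0.795
Converged at ψ = 0.795.
Compositions from xᵢ = zᵢ/(1+ψ(Kᵢ−1)), yᵢ = Kᵢxᵢ:
  acetone: x = 0.091, y = 0.213
  chloroform: x = 0.131, y = 0.293
  THF: x = 0.069, y = 0.112
  n-heptane: x = 0.459, y = 0.278
  toluene: x = 0.250, y = 0.104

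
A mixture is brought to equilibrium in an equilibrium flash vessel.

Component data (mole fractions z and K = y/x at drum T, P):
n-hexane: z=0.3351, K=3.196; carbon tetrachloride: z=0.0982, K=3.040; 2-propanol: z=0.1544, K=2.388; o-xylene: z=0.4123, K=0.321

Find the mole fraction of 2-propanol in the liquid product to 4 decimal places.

Material balance + equilibrium reduce to Σ zᵢ(Kᵢ−1)/(1+V/F(Kᵢ−1)) = 0.
Feasibility: ΣzᵢKᵢ = 1.8706, Σzᵢ/Kᵢ = 1.4862 — both > 1, two phases present.
Iterate (Newton) starting at V/F = 0.5:
  V/F = 0.5000: g = 0.15259, g' = -1.0067 → V/F = 0.6516
  V/F = 0.6516: g = -0.00082, g' = -1.0422 → V/F = 0.6508
Converged at V/F = 0.6508.
Compositions from xᵢ = zᵢ/(1+V/F(Kᵢ−1)), yᵢ = Kᵢxᵢ:
  n-hexane: x = 0.1380, y = 0.4409
  carbon tetrachloride: x = 0.0422, y = 0.1283
  2-propanol: x = 0.0811, y = 0.1937
  o-xylene: x = 0.7387, y = 0.2371

x_2-propanol = 0.0811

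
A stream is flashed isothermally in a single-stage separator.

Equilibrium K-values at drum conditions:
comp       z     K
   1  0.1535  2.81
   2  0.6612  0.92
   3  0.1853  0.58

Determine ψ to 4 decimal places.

Iterate (Newton) starting at ψ = 0.5:
  ψ = 0.5000: g = -0.00777, g' = -0.1955 → ψ = 0.4603
  ψ = 0.4603: g = 0.00017, g' = -0.2044 → ψ = 0.4611
Converged at ψ = 0.4611.

ψ = 0.4611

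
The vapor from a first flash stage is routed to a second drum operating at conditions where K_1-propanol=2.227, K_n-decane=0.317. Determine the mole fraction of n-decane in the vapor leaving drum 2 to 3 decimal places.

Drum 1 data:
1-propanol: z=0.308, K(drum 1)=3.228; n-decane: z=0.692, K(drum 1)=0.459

y_n-decane (drum 2) = 0.204

Drum 1:
Material balance + equilibrium reduce to Σ zᵢ(Kᵢ−1)/(1+ψ₁(Kᵢ−1)) = 0.
g(0) = ΣzᵢKᵢ − 1 = 0.312 and g(1) = 1 − Σzᵢ/Kᵢ = -0.603, so a root lies in (0, 1).
Binary case is linear: z₁(K₁−1)(1+ψ₁(K₂−1)) + z₂(K₂−1)(1+ψ₁(K₁−1)) = 0
⇒ ψ₁ = [z₁(K₁−1)+z₂(K₂−1)] / [−(K₁−1)(K₂−1)] = 0.3119/1.2053 = 0.259
Drum-1 compositions:
  1-propanol: x = 0.195, y = 0.631
  n-decane: x = 0.805, y = 0.369
Drum-2 feed = drum-1 vapor: z₂ = (0.6307, 0.3693).
Drum 2:
Material balance + equilibrium reduce to Σ zᵢ(Kᵢ−1)/(1+ψ₂(Kᵢ−1)) = 0.
g(0) = ΣzᵢKᵢ − 1 = 0.522 and g(1) = 1 − Σzᵢ/Kᵢ = -0.448, so a root lies in (0, 1).
Binary case is linear: z₁(K₁−1)(1+ψ₂(K₂−1)) + z₂(K₂−1)(1+ψ₂(K₁−1)) = 0
⇒ ψ₂ = [z₁(K₁−1)+z₂(K₂−1)] / [−(K₁−1)(K₂−1)] = 0.5216/0.8380 = 0.622
  1-propanol: x = 0.358, y = 0.796
  n-decane: x = 0.642, y = 0.204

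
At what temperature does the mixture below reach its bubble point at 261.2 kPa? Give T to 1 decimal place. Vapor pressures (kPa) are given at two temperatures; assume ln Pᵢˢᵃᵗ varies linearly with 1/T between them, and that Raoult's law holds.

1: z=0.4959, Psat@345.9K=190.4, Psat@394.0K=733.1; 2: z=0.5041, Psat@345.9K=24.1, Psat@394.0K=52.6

T = 377.9 K

Bubble-point temperature: ΣzᵢPᵢˢᵃᵗ(T) = P. Interpolate ln Pᵢˢᵃᵗ = aᵢ + bᵢ/T.
  T = 345.9 K: ΣzᵢPᵢˢᵃᵗ = 106.57 kPa
  T = 394.0 K: ΣzᵢPᵢˢᵃᵗ = 390.06 kPa
  T = 369.9 K: ΣzᵢPᵢˢᵃᵗ = 211.70 kPa
  T = 381.9 K: ΣzᵢPᵢˢᵃᵗ = 289.59 kPa
  T = 375.9 K: ΣzᵢPᵢˢᵃᵗ = 248.18 kPa
  T = 378.9 K: ΣzᵢPᵢˢᵃᵗ = 268.24 kPa
  T = 377.4 K: ΣzᵢPᵢˢᵃᵗ = 258.05 kPa
Interpolating between 377.4 K and 378.9 K gives T ≈ 377.9 K.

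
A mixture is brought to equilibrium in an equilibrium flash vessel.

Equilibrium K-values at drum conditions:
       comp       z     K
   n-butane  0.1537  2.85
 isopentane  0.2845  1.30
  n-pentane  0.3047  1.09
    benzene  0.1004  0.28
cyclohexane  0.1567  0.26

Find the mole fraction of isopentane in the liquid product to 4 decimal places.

x_isopentane = 0.2540

Material balance + equilibrium reduce to Σ zᵢ(Kᵢ−1)/(1+ψ(Kᵢ−1)) = 0.
Feasibility: ΣzᵢKᵢ = 1.2089, Σzᵢ/Kᵢ = 1.5136 — both > 1, two phases present.
Iterate (Newton) starting at ψ = 0.5:
  ψ = 0.5000: g = -0.04884, g' = -0.5068 → ψ = 0.4036
  ψ = 0.4036: g = -0.00187, g' = -0.4730 → ψ = 0.3997
Converged at ψ = 0.3997.
Compositions from xᵢ = zᵢ/(1+ψ(Kᵢ−1)), yᵢ = Kᵢxᵢ:
  n-butane: x = 0.0884, y = 0.2518
  isopentane: x = 0.2540, y = 0.3303
  n-pentane: x = 0.2941, y = 0.3206
  benzene: x = 0.1410, y = 0.0395
  cyclohexane: x = 0.2225, y = 0.0579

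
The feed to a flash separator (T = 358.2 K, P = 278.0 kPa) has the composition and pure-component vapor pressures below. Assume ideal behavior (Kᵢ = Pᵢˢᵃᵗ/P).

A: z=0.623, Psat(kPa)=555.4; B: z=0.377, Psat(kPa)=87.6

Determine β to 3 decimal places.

β = 0.532

Raoult's law: Kᵢ = Pᵢˢᵃᵗ/P = Pᵢˢᵃᵗ/278.0.
  K_A = 555.4/278.0 = 1.99784, K_B = 87.6/278.0 = 0.31511
Material balance + equilibrium reduce to Σ zᵢ(Kᵢ−1)/(1+β(Kᵢ−1)) = 0.
Check two-phase: ΣzᵢKᵢ = 1.363 > 1 and Σzᵢ/Kᵢ = 1.508 > 1, so g(0) = 0.363 > 0 and g(1) = -0.508 < 0.
Binary case is linear: z₁(K₁−1)(1+β(K₂−1)) + z₂(K₂−1)(1+β(K₁−1)) = 0
⇒ β = [z₁(K₁−1)+z₂(K₂−1)] / [−(K₁−1)(K₂−1)] = 0.3635/0.6834 = 0.532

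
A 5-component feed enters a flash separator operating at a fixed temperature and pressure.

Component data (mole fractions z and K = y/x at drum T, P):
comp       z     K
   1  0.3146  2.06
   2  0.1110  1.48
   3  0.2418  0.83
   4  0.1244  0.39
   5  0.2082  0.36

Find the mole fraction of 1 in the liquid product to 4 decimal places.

Rachford–Rice: g(ψ) = Σ zᵢ(Kᵢ−1)/(1+ψ(Kᵢ−1)) = 0.
Feasibility: ΣzᵢKᵢ = 1.1365, Σzᵢ/Kᵢ = 1.4164 — both > 1, two phases present.
Newton–Raphson from ψ = 0.5:
  ψ = 0.5000: g = -0.08914, g' = -0.4562 → ψ = 0.3046
  ψ = 0.3046: g = -0.00351, g' = -0.4306 → ψ = 0.2965
Converged at ψ = 0.2965.
Compositions from xᵢ = zᵢ/(1+ψ(Kᵢ−1)), yᵢ = Kᵢxᵢ:
  1: x = 0.2394, y = 0.4931
  2: x = 0.0972, y = 0.1438
  3: x = 0.2546, y = 0.2113
  4: x = 0.1519, y = 0.0592
  5: x = 0.2570, y = 0.0925

x_1 = 0.2394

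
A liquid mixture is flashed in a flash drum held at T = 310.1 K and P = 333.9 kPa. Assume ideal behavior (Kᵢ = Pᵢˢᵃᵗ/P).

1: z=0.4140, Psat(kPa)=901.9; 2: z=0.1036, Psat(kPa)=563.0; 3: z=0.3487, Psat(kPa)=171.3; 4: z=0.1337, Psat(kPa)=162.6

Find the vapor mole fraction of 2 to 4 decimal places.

Raoult's law: Kᵢ = Pᵢˢᵃᵗ/P = Pᵢˢᵃᵗ/333.9.
  K_1 = 901.9/333.9 = 2.701108, K_2 = 563.0/333.9 = 1.686134, K_3 = 171.3/333.9 = 0.513028, K_4 = 162.6/333.9 = 0.486972
Let β = V/F and solve Σ zᵢ(Kᵢ−1)/(1+β(Kᵢ−1)) = 0.
g(0) = ΣzᵢKᵢ − 1 = 0.5369 and g(1) = 1 − Σzᵢ/Kᵢ = -0.1690, so a root lies in (0, 1).
Newton iteration, β⁰ = 0.5:
  β = 0.5000: g = 0.11678, g' = -0.5850 → β = 0.6996
  β = 0.6996: g = 0.00504, g' = -0.5479 → β = 0.7088
Converged at β = 0.7088.
Compositions from xᵢ = zᵢ/(1+β(Kᵢ−1)), yᵢ = Kᵢxᵢ:
  1: x = 0.1877, y = 0.5070
  2: x = 0.0697, y = 0.1175
  3: x = 0.5325, y = 0.2732
  4: x = 0.2101, y = 0.1023

y_2 = 0.1175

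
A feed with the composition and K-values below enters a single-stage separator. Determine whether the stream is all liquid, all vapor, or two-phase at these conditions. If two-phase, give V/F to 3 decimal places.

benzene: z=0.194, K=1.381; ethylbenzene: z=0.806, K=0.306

all liquid

ΣzᵢKᵢ = 0.515; Σzᵢ/Kᵢ = 2.774.
Since ΣzᵢKᵢ < 1 the mixture is below its bubble point — single liquid phase.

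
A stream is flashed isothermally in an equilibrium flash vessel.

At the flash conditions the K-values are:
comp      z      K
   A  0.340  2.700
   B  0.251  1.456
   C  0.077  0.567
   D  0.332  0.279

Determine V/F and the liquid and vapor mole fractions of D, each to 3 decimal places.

V/F = 0.485, x_D = 0.511, y_D = 0.142

Material balance + equilibrium reduce to Σ zᵢ(Kᵢ−1)/(1+V/F(Kᵢ−1)) = 0.
g(0) = ΣzᵢKᵢ − 1 = 0.420 and g(1) = 1 − Σzᵢ/Kᵢ = -0.624, so a root lies in (0, 1).
Newton–Raphson from V/F = 0.3:
  V/F = 0.300: g = 0.1397, g' = -0.771 → V/F = 0.481
  V/F = 0.481: g = 0.0032, g' = -0.760 → V/F = 0.485
Converged at V/F = 0.485.
Compositions from xᵢ = zᵢ/(1+V/F(Kᵢ−1)), yᵢ = Kᵢxᵢ:
  A: x = 0.186, y = 0.503
  B: x = 0.206, y = 0.299
  C: x = 0.097, y = 0.055
  D: x = 0.511, y = 0.142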